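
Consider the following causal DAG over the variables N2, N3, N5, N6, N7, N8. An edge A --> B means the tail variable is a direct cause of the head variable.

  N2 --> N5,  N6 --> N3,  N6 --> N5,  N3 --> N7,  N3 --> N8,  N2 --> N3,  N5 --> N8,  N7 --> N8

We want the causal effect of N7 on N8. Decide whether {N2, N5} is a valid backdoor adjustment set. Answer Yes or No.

Backdoor paths from N7 to N8 (paths whose first edge points into N7):
  P1: N7 <- N3 <- N6 -> N5 -> N8
  P2: N7 <- N3 <- N2 -> N5 -> N8
  P3: N7 <- N3 -> N8
Condition 1 (no descendant of N7 in the set): holds — descendants of N7 are {N8}; none are in {N2, N5}.
Condition 2 (every backdoor path blocked by {N2, N5}):
  P1: blocked at chain node N5 ∈ conditioning set.
  P2: blocked at fork node N2 ∈ conditioning set.
  P3: open — no interior node is in the conditioning set.
{N2, N5} does not satisfy the backdoor criterion.

No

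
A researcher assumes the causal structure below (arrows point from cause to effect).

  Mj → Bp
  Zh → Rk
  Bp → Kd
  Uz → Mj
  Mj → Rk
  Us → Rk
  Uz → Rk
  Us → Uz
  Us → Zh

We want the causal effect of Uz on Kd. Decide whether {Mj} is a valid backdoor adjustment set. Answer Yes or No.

No

Backdoor paths from Uz to Kd (paths whose first edge points into Uz):
  P1: Uz <- Us -> Zh -> Rk <- Mj -> Bp -> Kd
  P2: Uz <- Us -> Rk <- Mj -> Bp -> Kd
Condition 1 (no descendant of Uz in the set): FAILS — Mj is a descendant of Uz.
Condition 2 (every backdoor path blocked by {Mj}):
  P1: blocked at collider Rk (neither it nor any descendant is in the conditioning set).
  P2: blocked at collider Rk (neither it nor any descendant is in the conditioning set).
{Mj} does not satisfy the backdoor criterion.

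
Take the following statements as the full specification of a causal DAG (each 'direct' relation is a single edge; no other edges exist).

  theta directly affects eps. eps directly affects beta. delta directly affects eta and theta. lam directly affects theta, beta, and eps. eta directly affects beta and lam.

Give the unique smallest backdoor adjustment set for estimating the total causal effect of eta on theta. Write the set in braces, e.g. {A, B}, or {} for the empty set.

{delta}

Variables eligible for adjustment (non-descendants of eta, excluding eta and theta): {delta}.
Backdoor paths from eta to theta:
  P1: eta <- delta -> theta
The empty set is not sufficient: P1 (eta <- delta -> theta) has no collider blocking it and no conditioned non-collider, so it is open.
Try {delta}:
  P1: blocked at fork node delta ∈ conditioning set.
{delta} contains no descendant of eta and blocks every backdoor path.
{delta} is the unique smallest valid adjustment set.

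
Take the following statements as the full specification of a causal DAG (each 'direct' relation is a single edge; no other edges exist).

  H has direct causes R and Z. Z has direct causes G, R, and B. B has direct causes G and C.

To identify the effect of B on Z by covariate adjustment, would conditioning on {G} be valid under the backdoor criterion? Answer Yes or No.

Yes

Backdoor paths from B to Z (paths whose first edge points into B):
  P1: B <- G -> Z
Condition 1 (no descendant of B in the set): holds — descendants of B are {H, Z}; none are in {G}.
Condition 2 (every backdoor path blocked by {G}):
  P1: blocked at fork node G ∈ conditioning set.
{G} satisfies the backdoor criterion.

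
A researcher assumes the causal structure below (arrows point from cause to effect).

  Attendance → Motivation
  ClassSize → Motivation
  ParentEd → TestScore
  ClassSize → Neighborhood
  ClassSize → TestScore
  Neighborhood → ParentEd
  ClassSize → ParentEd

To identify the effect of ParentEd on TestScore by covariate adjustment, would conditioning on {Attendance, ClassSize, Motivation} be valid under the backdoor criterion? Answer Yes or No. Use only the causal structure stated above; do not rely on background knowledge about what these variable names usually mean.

Yes

Backdoor paths from ParentEd to TestScore (paths whose first edge points into ParentEd):
  P1: ParentEd <- ClassSize -> TestScore
  P2: ParentEd <- Neighborhood <- ClassSize -> TestScore
Condition 1 (no descendant of ParentEd in the set): holds — descendants of ParentEd are {TestScore}; none are in {Attendance, ClassSize, Motivation}.
Condition 2 (every backdoor path blocked by {Attendance, ClassSize, Motivation}):
  P1: blocked at fork node ClassSize ∈ conditioning set.
  P2: blocked at fork node ClassSize ∈ conditioning set.
{Attendance, ClassSize, Motivation} satisfies the backdoor criterion.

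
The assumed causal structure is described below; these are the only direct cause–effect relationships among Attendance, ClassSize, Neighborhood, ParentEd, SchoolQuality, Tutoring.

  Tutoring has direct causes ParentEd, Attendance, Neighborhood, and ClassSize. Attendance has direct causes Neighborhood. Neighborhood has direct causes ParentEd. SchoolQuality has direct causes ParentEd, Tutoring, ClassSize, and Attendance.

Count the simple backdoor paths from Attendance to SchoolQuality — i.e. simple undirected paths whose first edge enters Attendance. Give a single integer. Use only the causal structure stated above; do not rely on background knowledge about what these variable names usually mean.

A backdoor path from Attendance to SchoolQuality is any simple undirected path whose first edge points into Attendance (i.e. leaves Attendance via a parent).
Parents of Attendance: {Neighborhood}.
Enumerating:
  P1: Attendance <- Neighborhood <- ParentEd -> Tutoring <- ClassSize -> SchoolQuality
  P2: Attendance <- Neighborhood <- ParentEd -> Tutoring -> SchoolQuality
  P3: Attendance <- Neighborhood <- ParentEd -> SchoolQuality
  P4: Attendance <- Neighborhood -> Tutoring <- ParentEd -> SchoolQuality
  P5: Attendance <- Neighborhood -> Tutoring <- ClassSize -> SchoolQuality
  P6: Attendance <- Neighborhood -> Tutoring -> SchoolQuality
That exhausts the simple backdoor paths. Count: 6.

6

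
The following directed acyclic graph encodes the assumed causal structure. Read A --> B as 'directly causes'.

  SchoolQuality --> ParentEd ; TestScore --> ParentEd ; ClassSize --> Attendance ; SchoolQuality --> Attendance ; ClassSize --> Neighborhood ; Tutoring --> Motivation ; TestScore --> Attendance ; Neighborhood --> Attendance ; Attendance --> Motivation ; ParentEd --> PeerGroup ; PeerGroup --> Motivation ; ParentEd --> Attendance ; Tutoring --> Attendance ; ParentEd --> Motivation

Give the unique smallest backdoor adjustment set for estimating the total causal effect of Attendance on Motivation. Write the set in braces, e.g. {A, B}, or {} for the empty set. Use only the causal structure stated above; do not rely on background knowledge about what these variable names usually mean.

Variables eligible for adjustment (non-descendants of Attendance, excluding Attendance and Motivation): {ClassSize, Neighborhood, ParentEd, PeerGroup, SchoolQuality, TestScore, Tutoring}.
Backdoor paths from Attendance to Motivation:
  P1: Attendance <- Tutoring -> Motivation
  P2: Attendance <- SchoolQuality -> ParentEd -> PeerGroup -> Motivation
  P3: Attendance <- SchoolQuality -> ParentEd -> Motivation
  P4: Attendance <- TestScore -> ParentEd -> PeerGroup -> Motivation
  P5: Attendance <- TestScore -> ParentEd -> Motivation
  P6: Attendance <- ParentEd -> PeerGroup -> Motivation
  P7: Attendance <- ParentEd -> Motivation
The empty set is not sufficient: P1 (Attendance <- Tutoring -> Motivation) has no collider blocking it and no conditioned non-collider, so it is open.
Try {ParentEd, Tutoring}:
  P1: blocked at fork node Tutoring ∈ conditioning set.
  P2: blocked at chain node ParentEd ∈ conditioning set.
  P3: blocked at chain node ParentEd ∈ conditioning set.
  P4: blocked at chain node ParentEd ∈ conditioning set.
  P5: blocked at chain node ParentEd ∈ conditioning set.
  P6: blocked at fork node ParentEd ∈ conditioning set.
  P7: blocked at fork node ParentEd ∈ conditioning set.
{ParentEd, Tutoring} contains no descendant of Attendance and blocks every backdoor path.
Every element of {ParentEd, Tutoring} is needed (dropping ParentEd leaves P2 open; dropping Tutoring leaves P1 open), so no proper subset is valid.
Among all size-2 subsets of the eligible variables, only {ParentEd, Tutoring} blocks every backdoor path, so it is the unique smallest valid adjustment set.

{ParentEd, Tutoring}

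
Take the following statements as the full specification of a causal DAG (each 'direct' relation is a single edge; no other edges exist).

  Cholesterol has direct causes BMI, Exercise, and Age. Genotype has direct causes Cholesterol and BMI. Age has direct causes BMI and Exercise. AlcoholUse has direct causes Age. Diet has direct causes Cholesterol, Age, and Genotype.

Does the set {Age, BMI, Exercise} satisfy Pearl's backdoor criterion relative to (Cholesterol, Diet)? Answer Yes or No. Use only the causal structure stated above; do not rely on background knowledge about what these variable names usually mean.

Backdoor paths from Cholesterol to Diet (paths whose first edge points into Cholesterol):
  P1: Cholesterol <- BMI -> Age -> Diet
  P2: Cholesterol <- BMI -> Genotype -> Diet
  P3: Cholesterol <- Exercise -> Age <- BMI -> Genotype -> Diet
  P4: Cholesterol <- Exercise -> Age -> Diet
  P5: Cholesterol <- Age <- BMI -> Genotype -> Diet
  P6: Cholesterol <- Age -> Diet
Condition 1 (no descendant of Cholesterol in the set): holds — descendants of Cholesterol are {Diet, Genotype}; none are in {Age, BMI, Exercise}.
Condition 2 (every backdoor path blocked by {Age, BMI, Exercise}):
  P1: blocked at fork node BMI ∈ conditioning set.
  P2: blocked at fork node BMI ∈ conditioning set.
  P3: blocked at fork node Exercise ∈ conditioning set.
  P4: blocked at fork node Exercise ∈ conditioning set.
  P5: blocked at chain node Age ∈ conditioning set.
  P6: blocked at fork node Age ∈ conditioning set.
{Age, BMI, Exercise} satisfies the backdoor criterion.

Yes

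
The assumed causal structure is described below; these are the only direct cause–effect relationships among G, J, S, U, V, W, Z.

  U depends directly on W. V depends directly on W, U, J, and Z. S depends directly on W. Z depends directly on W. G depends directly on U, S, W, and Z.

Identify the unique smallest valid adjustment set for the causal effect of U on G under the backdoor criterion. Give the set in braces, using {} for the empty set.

{W}

Variables eligible for adjustment (non-descendants of U, excluding U and G): {J, S, W, Z}.
Backdoor paths from U to G:
  P1: U <- W -> Z -> G
  P2: U <- W -> S -> G
  P3: U <- W -> G
  P4: U <- W -> V <- Z -> G
The empty set is not sufficient: P1 (U <- W -> Z -> G) has no collider blocking it and no conditioned non-collider, so it is open.
Try {W}:
  P1: blocked at fork node W ∈ conditioning set.
  P2: blocked at fork node W ∈ conditioning set.
  P3: blocked at fork node W ∈ conditioning set.
  P4: blocked at fork node W ∈ conditioning set.
{W} contains no descendant of U and blocks every backdoor path.
No other singleton works — e.g. {J} leaves P1 open — so {W} is the unique smallest valid adjustment set.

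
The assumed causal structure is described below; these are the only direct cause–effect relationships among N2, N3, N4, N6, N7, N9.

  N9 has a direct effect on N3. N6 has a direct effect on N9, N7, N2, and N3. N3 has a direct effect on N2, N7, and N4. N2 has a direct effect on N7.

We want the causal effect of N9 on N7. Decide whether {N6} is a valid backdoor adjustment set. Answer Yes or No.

Yes

Backdoor paths from N9 to N7 (paths whose first edge points into N9):
  P1: N9 <- N6 -> N3 -> N2 -> N7
  P2: N9 <- N6 -> N3 -> N7
  P3: N9 <- N6 -> N2 <- N3 -> N7
  P4: N9 <- N6 -> N2 -> N7
  P5: N9 <- N6 -> N7
Condition 1 (no descendant of N9 in the set): holds — descendants of N9 are {N2, N3, N4, N7}; none are in {N6}.
Condition 2 (every backdoor path blocked by {N6}):
  P1: blocked at fork node N6 ∈ conditioning set.
  P2: blocked at fork node N6 ∈ conditioning set.
  P3: blocked at fork node N6 ∈ conditioning set.
  P4: blocked at fork node N6 ∈ conditioning set.
  P5: blocked at fork node N6 ∈ conditioning set.
{N6} satisfies the backdoor criterion.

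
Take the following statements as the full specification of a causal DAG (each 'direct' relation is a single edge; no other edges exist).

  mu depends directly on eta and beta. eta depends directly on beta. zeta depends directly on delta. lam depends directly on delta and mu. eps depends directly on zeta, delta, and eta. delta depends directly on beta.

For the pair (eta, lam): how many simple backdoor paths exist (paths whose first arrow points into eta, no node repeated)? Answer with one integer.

2

A backdoor path from eta to lam is any simple undirected path whose first edge points into eta (i.e. leaves eta via a parent).
Parents of eta: {beta}.
Enumerating:
  P1: eta <- beta -> mu -> lam
  P2: eta <- beta -> delta -> lam
That exhausts the simple backdoor paths. Count: 2.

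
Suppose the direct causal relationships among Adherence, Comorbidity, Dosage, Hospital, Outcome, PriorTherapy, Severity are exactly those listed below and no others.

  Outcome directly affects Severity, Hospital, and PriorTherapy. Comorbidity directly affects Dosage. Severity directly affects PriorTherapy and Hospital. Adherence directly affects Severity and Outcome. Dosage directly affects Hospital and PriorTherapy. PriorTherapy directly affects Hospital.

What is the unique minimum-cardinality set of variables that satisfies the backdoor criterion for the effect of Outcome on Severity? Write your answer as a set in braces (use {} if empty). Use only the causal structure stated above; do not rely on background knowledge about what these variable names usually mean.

{Adherence}

Variables eligible for adjustment (non-descendants of Outcome, excluding Outcome and Severity): {Adherence, Comorbidity, Dosage}.
Backdoor paths from Outcome to Severity:
  P1: Outcome <- Adherence -> Severity
The empty set is not sufficient: P1 (Outcome <- Adherence -> Severity) has no collider blocking it and no conditioned non-collider, so it is open.
Try {Adherence}:
  P1: blocked at fork node Adherence ∈ conditioning set.
{Adherence} contains no descendant of Outcome and blocks every backdoor path.
No other singleton works — e.g. {Comorbidity} leaves P1 open — so {Adherence} is the unique smallest valid adjustment set.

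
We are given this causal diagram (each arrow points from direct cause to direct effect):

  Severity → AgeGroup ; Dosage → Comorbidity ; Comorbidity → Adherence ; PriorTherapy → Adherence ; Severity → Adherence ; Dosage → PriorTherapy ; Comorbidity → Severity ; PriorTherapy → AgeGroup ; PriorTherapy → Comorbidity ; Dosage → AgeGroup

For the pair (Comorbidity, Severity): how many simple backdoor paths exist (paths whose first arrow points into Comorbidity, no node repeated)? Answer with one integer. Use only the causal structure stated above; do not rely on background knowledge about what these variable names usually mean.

A backdoor path from Comorbidity to Severity is any simple undirected path whose first edge points into Comorbidity (i.e. leaves Comorbidity via a parent).
Parents of Comorbidity: {Dosage, PriorTherapy}.
Enumerating:
  P1: Comorbidity <- Dosage -> PriorTherapy -> Adherence <- Severity
  P2: Comorbidity <- Dosage -> PriorTherapy -> AgeGroup <- Severity
  P3: Comorbidity <- Dosage -> AgeGroup <- PriorTherapy -> Adherence <- Severity
  P4: Comorbidity <- Dosage -> AgeGroup <- Severity
  P5: Comorbidity <- PriorTherapy <- Dosage -> AgeGroup <- Severity
  P6: Comorbidity <- PriorTherapy -> Adherence <- Severity
  P7: Comorbidity <- PriorTherapy -> AgeGroup <- Severity
That exhausts the simple backdoor paths. Count: 7.

7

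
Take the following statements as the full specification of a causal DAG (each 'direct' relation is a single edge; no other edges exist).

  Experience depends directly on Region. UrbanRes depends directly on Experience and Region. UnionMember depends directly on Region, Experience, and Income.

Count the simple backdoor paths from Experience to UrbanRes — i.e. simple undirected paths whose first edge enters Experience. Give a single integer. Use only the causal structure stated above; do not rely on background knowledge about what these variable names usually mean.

A backdoor path from Experience to UrbanRes is any simple undirected path whose first edge points into Experience (i.e. leaves Experience via a parent).
Parents of Experience: {Region}.
Enumerating:
  P1: Experience <- Region -> UrbanRes
That exhausts the simple backdoor paths. Count: 1.

1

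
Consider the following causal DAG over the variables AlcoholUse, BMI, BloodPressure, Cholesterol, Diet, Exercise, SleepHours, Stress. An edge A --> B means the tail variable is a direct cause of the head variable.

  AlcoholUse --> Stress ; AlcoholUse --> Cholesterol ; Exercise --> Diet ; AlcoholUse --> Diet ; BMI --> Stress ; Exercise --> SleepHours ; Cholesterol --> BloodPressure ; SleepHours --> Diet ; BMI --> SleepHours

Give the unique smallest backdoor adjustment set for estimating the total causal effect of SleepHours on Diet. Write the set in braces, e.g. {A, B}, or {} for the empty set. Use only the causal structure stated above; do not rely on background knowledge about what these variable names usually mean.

{Exercise}

Variables eligible for adjustment (non-descendants of SleepHours, excluding SleepHours and Diet): {AlcoholUse, BMI, BloodPressure, Cholesterol, Exercise, Stress}.
Backdoor paths from SleepHours to Diet:
  P1: SleepHours <- BMI -> Stress <- AlcoholUse -> Diet
  P2: SleepHours <- Exercise -> Diet
The empty set is not sufficient: P2 (SleepHours <- Exercise -> Diet) has no collider blocking it and no conditioned non-collider, so it is open.
Try {Exercise}:
  P1: blocked at collider Stress (neither it nor any descendant is in the conditioning set).
  P2: blocked at fork node Exercise ∈ conditioning set.
{Exercise} contains no descendant of SleepHours and blocks every backdoor path.
No other singleton works — e.g. {BMI} leaves P2 open — so {Exercise} is the unique smallest valid adjustment set.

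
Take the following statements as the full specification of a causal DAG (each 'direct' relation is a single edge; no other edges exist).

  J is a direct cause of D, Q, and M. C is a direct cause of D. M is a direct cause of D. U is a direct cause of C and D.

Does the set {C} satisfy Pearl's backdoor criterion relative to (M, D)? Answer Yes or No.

No

Backdoor paths from M to D (paths whose first edge points into M):
  P1: M <- J -> D
Condition 1 (no descendant of M in the set): holds — descendants of M are {D}; none are in {C}.
Condition 2 (every backdoor path blocked by {C}):
  P1: open — no interior node is in the conditioning set.
{C} does not satisfy the backdoor criterion.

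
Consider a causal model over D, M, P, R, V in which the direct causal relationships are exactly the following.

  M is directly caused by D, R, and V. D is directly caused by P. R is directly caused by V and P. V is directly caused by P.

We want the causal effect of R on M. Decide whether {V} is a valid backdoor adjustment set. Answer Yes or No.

No

Backdoor paths from R to M (paths whose first edge points into R):
  P1: R <- P -> V -> M
  P2: R <- P -> D -> M
  P3: R <- V <- P -> D -> M
  P4: R <- V -> M
Condition 1 (no descendant of R in the set): holds — descendants of R are {M}; none are in {V}.
Condition 2 (every backdoor path blocked by {V}):
  P1: blocked at chain node V ∈ conditioning set.
  P2: open — no interior node is in the conditioning set.
  P3: blocked at chain node V ∈ conditioning set.
  P4: blocked at fork node V ∈ conditioning set.
{V} does not satisfy the backdoor criterion.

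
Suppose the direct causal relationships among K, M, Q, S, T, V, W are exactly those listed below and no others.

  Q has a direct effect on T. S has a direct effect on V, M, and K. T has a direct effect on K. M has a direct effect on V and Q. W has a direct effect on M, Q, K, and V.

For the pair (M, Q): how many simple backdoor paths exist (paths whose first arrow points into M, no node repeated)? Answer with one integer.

7

A backdoor path from M to Q is any simple undirected path whose first edge points into M (i.e. leaves M via a parent).
Parents of M: {S, W}.
Enumerating:
  P1: M <- W -> V <- S -> K <- T <- Q
  P2: M <- W -> Q
  P3: M <- W -> K <- T <- Q
  P4: M <- S -> V <- W -> Q
  P5: M <- S -> V <- W -> K <- T <- Q
  P6: M <- S -> K <- W -> Q
  P7: M <- S -> K <- T <- Q
That exhausts the simple backdoor paths. Count: 7.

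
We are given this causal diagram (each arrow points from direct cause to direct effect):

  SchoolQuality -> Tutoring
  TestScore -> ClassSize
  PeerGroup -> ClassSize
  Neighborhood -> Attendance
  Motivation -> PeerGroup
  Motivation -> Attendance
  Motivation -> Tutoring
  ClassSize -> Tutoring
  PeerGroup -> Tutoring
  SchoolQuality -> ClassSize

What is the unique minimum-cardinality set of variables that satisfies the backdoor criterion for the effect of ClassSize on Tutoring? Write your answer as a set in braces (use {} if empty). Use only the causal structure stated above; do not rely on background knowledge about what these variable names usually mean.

Variables eligible for adjustment (non-descendants of ClassSize, excluding ClassSize and Tutoring): {Attendance, Motivation, Neighborhood, PeerGroup, SchoolQuality, TestScore}.
Backdoor paths from ClassSize to Tutoring:
  P1: ClassSize <- PeerGroup <- Motivation -> Tutoring
  P2: ClassSize <- PeerGroup -> Tutoring
  P3: ClassSize <- SchoolQuality -> Tutoring
The empty set is not sufficient: P1 (ClassSize <- PeerGroup <- Motivation -> Tutoring) has no collider blocking it and no conditioned non-collider, so it is open.
Try {PeerGroup, SchoolQuality}:
  P1: blocked at chain node PeerGroup ∈ conditioning set.
  P2: blocked at fork node PeerGroup ∈ conditioning set.
  P3: blocked at fork node SchoolQuality ∈ conditioning set.
{PeerGroup, SchoolQuality} contains no descendant of ClassSize and blocks every backdoor path.
Every element of {PeerGroup, SchoolQuality} is needed (dropping PeerGroup leaves P1 open; dropping SchoolQuality leaves P3 open), so no proper subset is valid.
Among all size-2 subsets of the eligible variables, only {PeerGroup, SchoolQuality} blocks every backdoor path, so it is the unique smallest valid adjustment set.

{PeerGroup, SchoolQuality}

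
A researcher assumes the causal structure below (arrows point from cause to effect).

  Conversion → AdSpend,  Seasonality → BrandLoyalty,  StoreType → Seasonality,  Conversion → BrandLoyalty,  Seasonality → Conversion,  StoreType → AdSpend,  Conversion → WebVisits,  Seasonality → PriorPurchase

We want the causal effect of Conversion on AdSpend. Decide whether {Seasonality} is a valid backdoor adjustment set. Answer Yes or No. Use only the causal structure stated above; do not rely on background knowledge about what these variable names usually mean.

Backdoor paths from Conversion to AdSpend (paths whose first edge points into Conversion):
  P1: Conversion <- Seasonality <- StoreType -> AdSpend
Condition 1 (no descendant of Conversion in the set): holds — descendants of Conversion are {AdSpend, BrandLoyalty, WebVisits}; none are in {Seasonality}.
Condition 2 (every backdoor path blocked by {Seasonality}):
  P1: blocked at chain node Seasonality ∈ conditioning set.
{Seasonality} satisfies the backdoor criterion.

Yes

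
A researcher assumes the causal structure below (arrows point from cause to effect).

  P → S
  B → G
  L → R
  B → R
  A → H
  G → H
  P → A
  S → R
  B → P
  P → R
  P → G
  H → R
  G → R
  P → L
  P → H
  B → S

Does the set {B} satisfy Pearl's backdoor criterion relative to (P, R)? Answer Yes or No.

Yes

Backdoor paths from P to R (paths whose first edge points into P):
  P1: P <- B -> G -> H -> R
  P2: P <- B -> G -> R
  P3: P <- B -> S -> R
  P4: P <- B -> R
Condition 1 (no descendant of P in the set): holds — descendants of P are {A, G, H, L, R, S}; none are in {B}.
Condition 2 (every backdoor path blocked by {B}):
  P1: blocked at fork node B ∈ conditioning set.
  P2: blocked at fork node B ∈ conditioning set.
  P3: blocked at fork node B ∈ conditioning set.
  P4: blocked at fork node B ∈ conditioning set.
{B} satisfies the backdoor criterion.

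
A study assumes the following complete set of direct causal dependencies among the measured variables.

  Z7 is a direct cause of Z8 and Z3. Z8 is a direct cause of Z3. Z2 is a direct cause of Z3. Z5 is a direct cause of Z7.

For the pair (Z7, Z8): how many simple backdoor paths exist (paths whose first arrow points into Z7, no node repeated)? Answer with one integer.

A backdoor path from Z7 to Z8 is any simple undirected path whose first edge points into Z7 (i.e. leaves Z7 via a parent).
Parents of Z7: {Z5}.
No simple path from any parent of Z7 reaches Z8 without revisiting Z7, so there are no backdoor paths.

0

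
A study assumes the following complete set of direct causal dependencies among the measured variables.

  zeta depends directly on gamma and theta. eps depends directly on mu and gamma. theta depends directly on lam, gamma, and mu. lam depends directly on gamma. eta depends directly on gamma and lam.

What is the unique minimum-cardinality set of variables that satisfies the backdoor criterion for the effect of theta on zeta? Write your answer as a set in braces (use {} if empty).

Variables eligible for adjustment (non-descendants of theta, excluding theta and zeta): {eps, eta, gamma, lam, mu}.
Backdoor paths from theta to zeta:
  P1: theta <- gamma -> zeta
  P2: theta <- lam <- gamma -> zeta
  P3: theta <- lam -> eta <- gamma -> zeta
  P4: theta <- mu -> eps <- gamma -> zeta
The empty set is not sufficient: P1 (theta <- gamma -> zeta) has no collider blocking it and no conditioned non-collider, so it is open.
Try {gamma}:
  P1: blocked at fork node gamma ∈ conditioning set.
  P2: blocked at fork node gamma ∈ conditioning set.
  P3: blocked at collider eta (neither it nor any descendant is in the conditioning set).
  P4: blocked at collider eps (neither it nor any descendant is in the conditioning set).
{gamma} contains no descendant of theta and blocks every backdoor path.
No other singleton works — e.g. {lam} leaves P1 open — so {gamma} is the unique smallest valid adjustment set.

{gamma}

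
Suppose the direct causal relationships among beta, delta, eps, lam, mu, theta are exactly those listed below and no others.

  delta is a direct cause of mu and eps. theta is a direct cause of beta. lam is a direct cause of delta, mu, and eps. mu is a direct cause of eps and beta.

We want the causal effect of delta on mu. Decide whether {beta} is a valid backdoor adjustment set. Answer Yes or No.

Backdoor paths from delta to mu (paths whose first edge points into delta):
  P1: delta <- lam -> mu
  P2: delta <- lam -> eps <- mu
Condition 1 (no descendant of delta in the set): FAILS — beta is a descendant of delta.
Condition 2 (every backdoor path blocked by {beta}):
  P1: open — no interior node is in the conditioning set.
  P2: blocked at collider eps (neither it nor any descendant is in the conditioning set).
{beta} does not satisfy the backdoor criterion.

No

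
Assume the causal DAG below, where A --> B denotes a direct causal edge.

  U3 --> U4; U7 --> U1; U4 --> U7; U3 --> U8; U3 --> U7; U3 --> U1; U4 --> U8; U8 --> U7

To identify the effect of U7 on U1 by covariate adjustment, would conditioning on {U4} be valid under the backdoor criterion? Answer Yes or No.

Backdoor paths from U7 to U1 (paths whose first edge points into U7):
  P1: U7 <- U3 -> U1
  P2: U7 <- U4 <- U3 -> U1
  P3: U7 <- U4 -> U8 <- U3 -> U1
  P4: U7 <- U8 <- U3 -> U1
  P5: U7 <- U8 <- U4 <- U3 -> U1
Condition 1 (no descendant of U7 in the set): holds — descendants of U7 are {U1}; none are in {U4}.
Condition 2 (every backdoor path blocked by {U4}):
  P1: open — no interior node is in the conditioning set.
  P2: blocked at chain node U4 ∈ conditioning set.
  P3: blocked at fork node U4 ∈ conditioning set.
  P4: open — no interior node is in the conditioning set.
  P5: blocked at chain node U4 ∈ conditioning set.
{U4} does not satisfy the backdoor criterion.

No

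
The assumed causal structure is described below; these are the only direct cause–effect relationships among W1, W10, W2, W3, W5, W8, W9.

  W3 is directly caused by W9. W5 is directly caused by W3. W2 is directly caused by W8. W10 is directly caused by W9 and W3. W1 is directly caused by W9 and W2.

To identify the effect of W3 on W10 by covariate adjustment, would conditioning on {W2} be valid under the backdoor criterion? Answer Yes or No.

No

Backdoor paths from W3 to W10 (paths whose first edge points into W3):
  P1: W3 <- W9 -> W10
Condition 1 (no descendant of W3 in the set): holds — descendants of W3 are {W10, W5}; none are in {W2}.
Condition 2 (every backdoor path blocked by {W2}):
  P1: open — no interior node is in the conditioning set.
{W2} does not satisfy the backdoor criterion.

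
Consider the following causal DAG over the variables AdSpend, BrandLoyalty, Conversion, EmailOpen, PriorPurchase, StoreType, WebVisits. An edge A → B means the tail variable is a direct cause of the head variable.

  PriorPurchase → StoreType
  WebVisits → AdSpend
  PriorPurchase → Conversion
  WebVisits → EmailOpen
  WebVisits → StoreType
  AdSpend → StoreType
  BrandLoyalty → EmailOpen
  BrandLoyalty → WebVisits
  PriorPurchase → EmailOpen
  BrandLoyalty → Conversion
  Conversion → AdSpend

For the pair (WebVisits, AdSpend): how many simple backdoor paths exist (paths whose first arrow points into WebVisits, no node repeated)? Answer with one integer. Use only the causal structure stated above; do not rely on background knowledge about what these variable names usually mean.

4

A backdoor path from WebVisits to AdSpend is any simple undirected path whose first edge points into WebVisits (i.e. leaves WebVisits via a parent).
Parents of WebVisits: {BrandLoyalty}.
Enumerating:
  P1: WebVisits <- BrandLoyalty -> Conversion <- PriorPurchase -> StoreType <- AdSpend
  P2: WebVisits <- BrandLoyalty -> Conversion -> AdSpend
  P3: WebVisits <- BrandLoyalty -> EmailOpen <- PriorPurchase -> Conversion -> AdSpend
  P4: WebVisits <- BrandLoyalty -> EmailOpen <- PriorPurchase -> StoreType <- AdSpend
That exhausts the simple backdoor paths. Count: 4.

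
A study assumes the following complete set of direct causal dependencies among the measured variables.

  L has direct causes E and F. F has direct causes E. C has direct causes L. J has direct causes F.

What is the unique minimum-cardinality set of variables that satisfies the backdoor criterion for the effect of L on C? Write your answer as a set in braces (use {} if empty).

{}

Variables eligible for adjustment (non-descendants of L, excluding L and C): {E, F, J}.
Backdoor paths from L to C:
  (none)
With no backdoor paths the empty set already satisfies the criterion, and it is trivially minimal.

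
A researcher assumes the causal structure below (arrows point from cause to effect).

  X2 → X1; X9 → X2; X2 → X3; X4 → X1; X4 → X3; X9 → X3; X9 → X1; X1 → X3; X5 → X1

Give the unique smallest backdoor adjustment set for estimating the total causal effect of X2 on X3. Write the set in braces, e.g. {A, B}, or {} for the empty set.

Variables eligible for adjustment (non-descendants of X2, excluding X2 and X3): {X4, X5, X9}.
Backdoor paths from X2 to X3:
  P1: X2 <- X9 -> X1 <- X4 -> X3
  P2: X2 <- X9 -> X1 -> X3
  P3: X2 <- X9 -> X3
The empty set is not sufficient: P2 (X2 <- X9 -> X1 -> X3) has no collider blocking it and no conditioned non-collider, so it is open.
Try {X9}:
  P1: blocked at fork node X9 ∈ conditioning set.
  P2: blocked at fork node X9 ∈ conditioning set.
  P3: blocked at fork node X9 ∈ conditioning set.
{X9} contains no descendant of X2 and blocks every backdoor path.
No other singleton works — e.g. {X5} leaves P2 open — so {X9} is the unique smallest valid adjustment set.

{X9}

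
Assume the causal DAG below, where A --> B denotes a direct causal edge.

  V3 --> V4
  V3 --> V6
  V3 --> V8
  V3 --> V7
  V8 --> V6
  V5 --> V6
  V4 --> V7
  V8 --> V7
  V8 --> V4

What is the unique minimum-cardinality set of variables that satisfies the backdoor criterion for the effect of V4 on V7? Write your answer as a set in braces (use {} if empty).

{V3, V8}

Variables eligible for adjustment (non-descendants of V4, excluding V4 and V7): {V3, V5, V6, V8}.
Backdoor paths from V4 to V7:
  P1: V4 <- V3 -> V8 -> V7
  P2: V4 <- V3 -> V6 <- V8 -> V7
  P3: V4 <- V3 -> V7
  P4: V4 <- V8 <- V3 -> V7
  P5: V4 <- V8 -> V6 <- V3 -> V7
  P6: V4 <- V8 -> V7
The empty set is not sufficient: P1 (V4 <- V3 -> V8 -> V7) has no collider blocking it and no conditioned non-collider, so it is open.
Try {V3, V8}:
  P1: blocked at fork node V3 ∈ conditioning set.
  P2: blocked at fork node V3 ∈ conditioning set.
  P3: blocked at fork node V3 ∈ conditioning set.
  P4: blocked at chain node V8 ∈ conditioning set.
  P5: blocked at fork node V8 ∈ conditioning set.
  P6: blocked at fork node V8 ∈ conditioning set.
{V3, V8} contains no descendant of V4 and blocks every backdoor path.
Every element of {V3, V8} is needed (dropping V3 leaves P3 open; dropping V8 leaves P6 open), so no proper subset is valid.
Among all size-2 subsets of the eligible variables, only {V3, V8} blocks every backdoor path, so it is the unique smallest valid adjustment set.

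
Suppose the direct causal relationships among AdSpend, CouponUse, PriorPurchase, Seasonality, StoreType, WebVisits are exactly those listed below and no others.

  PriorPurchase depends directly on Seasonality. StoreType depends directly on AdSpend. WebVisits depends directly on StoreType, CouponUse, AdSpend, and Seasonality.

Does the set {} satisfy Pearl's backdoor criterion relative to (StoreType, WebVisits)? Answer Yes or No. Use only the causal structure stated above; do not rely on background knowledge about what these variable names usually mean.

No

Backdoor paths from StoreType to WebVisits (paths whose first edge points into StoreType):
  P1: StoreType <- AdSpend -> WebVisits
Condition 1 (no descendant of StoreType in the set): holds — descendants of StoreType are {WebVisits}; none are in {}.
Condition 2 (every backdoor path blocked by {}):
  P1: open — no interior node is in the conditioning set.
{} does not satisfy the backdoor criterion.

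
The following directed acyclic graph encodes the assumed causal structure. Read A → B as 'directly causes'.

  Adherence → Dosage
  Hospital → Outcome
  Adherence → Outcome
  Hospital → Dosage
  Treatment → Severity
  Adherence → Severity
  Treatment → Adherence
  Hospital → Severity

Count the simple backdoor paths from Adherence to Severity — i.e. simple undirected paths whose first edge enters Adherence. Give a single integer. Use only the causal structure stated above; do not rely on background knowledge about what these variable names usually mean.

A backdoor path from Adherence to Severity is any simple undirected path whose first edge points into Adherence (i.e. leaves Adherence via a parent).
Parents of Adherence: {Treatment}.
Enumerating:
  P1: Adherence <- Treatment -> Severity
That exhausts the simple backdoor paths. Count: 1.

1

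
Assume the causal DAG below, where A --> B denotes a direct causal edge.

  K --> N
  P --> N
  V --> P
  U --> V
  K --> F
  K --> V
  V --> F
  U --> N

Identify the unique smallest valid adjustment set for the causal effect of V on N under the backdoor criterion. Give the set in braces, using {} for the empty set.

Variables eligible for adjustment (non-descendants of V, excluding V and N): {K, U}.
Backdoor paths from V to N:
  P1: V <- U -> N
  P2: V <- K -> N
The empty set is not sufficient: P1 (V <- U -> N) has no collider blocking it and no conditioned non-collider, so it is open.
Try {K, U}:
  P1: blocked at fork node U ∈ conditioning set.
  P2: blocked at fork node K ∈ conditioning set.
{K, U} contains no descendant of V and blocks every backdoor path.
Every element of {K, U} is needed (dropping K leaves P2 open; dropping U leaves P1 open), so no proper subset is valid.
Among all size-2 subsets of the eligible variables, only {K, U} blocks every backdoor path, so it is the unique smallest valid adjustment set.

{K, U}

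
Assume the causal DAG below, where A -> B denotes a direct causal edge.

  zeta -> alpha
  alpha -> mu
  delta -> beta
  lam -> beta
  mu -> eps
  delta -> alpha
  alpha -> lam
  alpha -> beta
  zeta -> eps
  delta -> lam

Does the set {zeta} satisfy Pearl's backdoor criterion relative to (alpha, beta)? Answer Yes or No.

Backdoor paths from alpha to beta (paths whose first edge points into alpha):
  P1: alpha <- delta -> lam -> beta
  P2: alpha <- delta -> beta
Condition 1 (no descendant of alpha in the set): holds — descendants of alpha are {beta, eps, lam, mu}; none are in {zeta}.
Condition 2 (every backdoor path blocked by {zeta}):
  P1: open — no interior node is in the conditioning set.
  P2: open — no interior node is in the conditioning set.
{zeta} does not satisfy the backdoor criterion.

No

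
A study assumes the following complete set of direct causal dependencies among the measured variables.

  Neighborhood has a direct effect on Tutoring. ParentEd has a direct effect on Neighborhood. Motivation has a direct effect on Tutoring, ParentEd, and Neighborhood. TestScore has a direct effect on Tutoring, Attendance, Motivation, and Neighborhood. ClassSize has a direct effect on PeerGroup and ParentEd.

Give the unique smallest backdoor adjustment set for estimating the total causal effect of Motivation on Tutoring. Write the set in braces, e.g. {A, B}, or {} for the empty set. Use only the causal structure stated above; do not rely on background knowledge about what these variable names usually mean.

Variables eligible for adjustment (non-descendants of Motivation, excluding Motivation and Tutoring): {Attendance, ClassSize, PeerGroup, TestScore}.
Backdoor paths from Motivation to Tutoring:
  P1: Motivation <- TestScore -> Neighborhood -> Tutoring
  P2: Motivation <- TestScore -> Tutoring
The empty set is not sufficient: P1 (Motivation <- TestScore -> Neighborhood -> Tutoring) has no collider blocking it and no conditioned non-collider, so it is open.
Try {TestScore}:
  P1: blocked at fork node TestScore ∈ conditioning set.
  P2: blocked at fork node TestScore ∈ conditioning set.
{TestScore} contains no descendant of Motivation and blocks every backdoor path.
No other singleton works — e.g. {Attendance} leaves P1 open — so {TestScore} is the unique smallest valid adjustment set.

{TestScore}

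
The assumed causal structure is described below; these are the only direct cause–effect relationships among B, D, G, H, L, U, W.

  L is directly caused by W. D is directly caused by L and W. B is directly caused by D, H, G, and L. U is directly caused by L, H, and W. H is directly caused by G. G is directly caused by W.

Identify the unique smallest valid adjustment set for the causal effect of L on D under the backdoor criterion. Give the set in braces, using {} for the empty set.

Variables eligible for adjustment (non-descendants of L, excluding L and D): {G, H, W}.
Backdoor paths from L to D:
  P1: L <- W -> G -> H -> B <- D
  P2: L <- W -> G -> B <- D
  P3: L <- W -> D
  P4: L <- W -> U <- H <- G -> B <- D
  P5: L <- W -> U <- H -> B <- D
The empty set is not sufficient: P3 (L <- W -> D) has no collider blocking it and no conditioned non-collider, so it is open.
Try {W}:
  P1: blocked at fork node W ∈ conditioning set.
  P2: blocked at fork node W ∈ conditioning set.
  P3: blocked at fork node W ∈ conditioning set.
  P4: blocked at fork node W ∈ conditioning set.
  P5: blocked at fork node W ∈ conditioning set.
{W} contains no descendant of L and blocks every backdoor path.
No other singleton works — e.g. {G} leaves P3 open — so {W} is the unique smallest valid adjustment set.

{W}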